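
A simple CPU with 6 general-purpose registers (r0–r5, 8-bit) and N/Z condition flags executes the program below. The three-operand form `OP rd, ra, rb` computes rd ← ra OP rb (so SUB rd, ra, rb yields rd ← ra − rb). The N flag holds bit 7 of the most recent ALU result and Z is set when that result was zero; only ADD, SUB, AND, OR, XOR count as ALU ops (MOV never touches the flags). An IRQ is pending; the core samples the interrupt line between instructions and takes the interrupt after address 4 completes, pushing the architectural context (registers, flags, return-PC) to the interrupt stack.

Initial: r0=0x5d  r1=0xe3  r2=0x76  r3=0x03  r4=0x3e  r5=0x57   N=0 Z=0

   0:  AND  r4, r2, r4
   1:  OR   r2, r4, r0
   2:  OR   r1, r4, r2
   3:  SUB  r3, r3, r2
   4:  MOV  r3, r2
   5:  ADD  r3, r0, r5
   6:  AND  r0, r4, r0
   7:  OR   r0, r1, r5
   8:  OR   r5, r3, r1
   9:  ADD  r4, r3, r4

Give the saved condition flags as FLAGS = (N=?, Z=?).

after  0: r0=0x5d r1=0xe3 r2=0x76 r3=0x03 r4=0x36 r5=0x57  N=0 Z=0
after  1: r0=0x5d r1=0xe3 r2=0x7f r3=0x03 r4=0x36 r5=0x57  N=0 Z=0
after  2: r0=0x5d r1=0x7f r2=0x7f r3=0x03 r4=0x36 r5=0x57  N=0 Z=0
after  3: r0=0x5d r1=0x7f r2=0x7f r3=0x84 r4=0x36 r5=0x57  N=1 Z=0
after  4: r0=0x5d r1=0x7f r2=0x7f r3=0x7f r4=0x36 r5=0x57  N=1 Z=0
-- IRQ taken; context saved, return-PC = 5 --

FLAGS = (N=1, Z=0)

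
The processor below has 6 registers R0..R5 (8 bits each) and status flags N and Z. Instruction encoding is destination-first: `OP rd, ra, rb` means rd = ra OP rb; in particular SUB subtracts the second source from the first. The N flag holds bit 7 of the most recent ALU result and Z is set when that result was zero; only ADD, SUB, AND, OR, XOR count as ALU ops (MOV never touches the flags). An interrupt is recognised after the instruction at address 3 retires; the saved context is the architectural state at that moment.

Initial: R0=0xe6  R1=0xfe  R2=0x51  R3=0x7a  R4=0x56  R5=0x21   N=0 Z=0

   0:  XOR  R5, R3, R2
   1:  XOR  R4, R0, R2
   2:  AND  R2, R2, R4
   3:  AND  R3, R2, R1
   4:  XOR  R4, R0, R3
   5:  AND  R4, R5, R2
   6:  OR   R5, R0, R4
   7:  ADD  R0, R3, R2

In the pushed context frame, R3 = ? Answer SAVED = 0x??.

SAVED = 0x10

after  0: R0=0xe6 R1=0xfe R2=0x51 R3=0x7a R4=0x56 R5=0x2b  N=0 Z=0
after  1: R0=0xe6 R1=0xfe R2=0x51 R3=0x7a R4=0xb7 R5=0x2b  N=1 Z=0
after  2: R0=0xe6 R1=0xfe R2=0x11 R3=0x7a R4=0xb7 R5=0x2b  N=0 Z=0
after  3: R0=0xe6 R1=0xfe R2=0x11 R3=0x10 R4=0xb7 R5=0x2b  N=0 Z=0
-- IRQ taken; context saved, return-PC = 4 --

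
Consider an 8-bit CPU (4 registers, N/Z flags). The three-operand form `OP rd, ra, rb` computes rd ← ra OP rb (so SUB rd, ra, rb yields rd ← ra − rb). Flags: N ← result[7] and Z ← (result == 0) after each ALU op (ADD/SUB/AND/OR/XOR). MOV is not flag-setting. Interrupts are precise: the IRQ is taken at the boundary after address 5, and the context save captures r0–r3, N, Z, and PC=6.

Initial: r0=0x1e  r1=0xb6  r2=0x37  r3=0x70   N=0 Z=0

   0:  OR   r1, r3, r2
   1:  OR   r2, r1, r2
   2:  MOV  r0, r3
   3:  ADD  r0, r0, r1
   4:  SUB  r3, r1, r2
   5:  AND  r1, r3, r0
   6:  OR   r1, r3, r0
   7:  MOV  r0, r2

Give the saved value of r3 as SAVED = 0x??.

after  0: r0=0x1e r1=0x77 r2=0x37 r3=0x70  N=0 Z=0
after  1: r0=0x1e r1=0x77 r2=0x77 r3=0x70  N=0 Z=0
after  2: r0=0x70 r1=0x77 r2=0x77 r3=0x70  N=0 Z=0
after  3: r0=0xe7 r1=0x77 r2=0x77 r3=0x70  N=1 Z=0
after  4: r0=0xe7 r1=0x77 r2=0x77 r3=0x00  N=0 Z=1
after  5: r0=0xe7 r1=0x00 r2=0x77 r3=0x00  N=0 Z=1
-- IRQ taken; context saved, return-PC = 6 --

SAVED = 0x00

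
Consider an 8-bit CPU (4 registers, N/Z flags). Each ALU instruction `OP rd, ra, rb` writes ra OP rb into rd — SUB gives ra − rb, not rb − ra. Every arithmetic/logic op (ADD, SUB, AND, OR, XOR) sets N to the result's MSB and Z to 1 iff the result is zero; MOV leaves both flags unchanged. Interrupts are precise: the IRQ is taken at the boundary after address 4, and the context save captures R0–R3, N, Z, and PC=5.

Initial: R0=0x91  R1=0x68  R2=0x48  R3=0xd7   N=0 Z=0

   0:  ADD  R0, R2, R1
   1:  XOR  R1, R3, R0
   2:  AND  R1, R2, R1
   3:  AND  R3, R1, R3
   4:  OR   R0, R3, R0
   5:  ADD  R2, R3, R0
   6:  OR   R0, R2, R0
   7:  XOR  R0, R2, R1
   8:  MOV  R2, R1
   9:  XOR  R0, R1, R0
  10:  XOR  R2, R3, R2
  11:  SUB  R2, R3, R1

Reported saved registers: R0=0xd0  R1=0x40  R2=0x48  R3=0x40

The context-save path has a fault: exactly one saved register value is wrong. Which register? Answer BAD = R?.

after  0: R0=0xb0 R1=0x68 R2=0x48 R3=0xd7  N=1 Z=0
after  1: R0=0xb0 R1=0x67 R2=0x48 R3=0xd7  N=0 Z=0
after  2: R0=0xb0 R1=0x40 R2=0x48 R3=0xd7  N=0 Z=0
after  3: R0=0xb0 R1=0x40 R2=0x48 R3=0x40  N=0 Z=0
after  4: R0=0xf0 R1=0x40 R2=0x48 R3=0x40  N=1 Z=0
-- IRQ taken; context saved, return-PC = 5 --
mismatch: R0: reported 0xd0 vs actual 0xf0

BAD = R0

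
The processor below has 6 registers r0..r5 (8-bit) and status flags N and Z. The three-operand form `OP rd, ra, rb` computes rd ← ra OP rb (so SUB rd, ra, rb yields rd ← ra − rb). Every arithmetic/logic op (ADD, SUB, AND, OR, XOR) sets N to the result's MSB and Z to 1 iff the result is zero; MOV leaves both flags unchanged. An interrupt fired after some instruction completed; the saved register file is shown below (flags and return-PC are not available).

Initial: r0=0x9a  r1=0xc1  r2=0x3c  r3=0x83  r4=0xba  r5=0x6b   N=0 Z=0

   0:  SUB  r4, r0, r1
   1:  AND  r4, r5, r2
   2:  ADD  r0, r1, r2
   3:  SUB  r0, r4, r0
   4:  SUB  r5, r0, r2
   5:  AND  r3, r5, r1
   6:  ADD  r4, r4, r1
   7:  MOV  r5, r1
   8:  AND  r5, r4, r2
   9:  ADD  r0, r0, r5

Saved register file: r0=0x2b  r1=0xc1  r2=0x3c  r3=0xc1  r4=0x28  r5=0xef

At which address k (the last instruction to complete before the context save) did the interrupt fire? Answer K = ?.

K = 5

after  0: r0=0x9a r1=0xc1 r2=0x3c r3=0x83 r4=0xd9 r5=0x6b  N=1 Z=0
after  1: r0=0x9a r1=0xc1 r2=0x3c r3=0x83 r4=0x28 r5=0x6b  N=0 Z=0
after  2: r0=0xfd r1=0xc1 r2=0x3c r3=0x83 r4=0x28 r5=0x6b  N=1 Z=0
after  3: r0=0x2b r1=0xc1 r2=0x3c r3=0x83 r4=0x28 r5=0x6b  N=0 Z=0
after  4: r0=0x2b r1=0xc1 r2=0x3c r3=0x83 r4=0x28 r5=0xef  N=1 Z=0
after  5: r0=0x2b r1=0xc1 r2=0x3c r3=0xc1 r4=0x28 r5=0xef  N=1 Z=0
-- IRQ taken; context saved, return-PC = 6 --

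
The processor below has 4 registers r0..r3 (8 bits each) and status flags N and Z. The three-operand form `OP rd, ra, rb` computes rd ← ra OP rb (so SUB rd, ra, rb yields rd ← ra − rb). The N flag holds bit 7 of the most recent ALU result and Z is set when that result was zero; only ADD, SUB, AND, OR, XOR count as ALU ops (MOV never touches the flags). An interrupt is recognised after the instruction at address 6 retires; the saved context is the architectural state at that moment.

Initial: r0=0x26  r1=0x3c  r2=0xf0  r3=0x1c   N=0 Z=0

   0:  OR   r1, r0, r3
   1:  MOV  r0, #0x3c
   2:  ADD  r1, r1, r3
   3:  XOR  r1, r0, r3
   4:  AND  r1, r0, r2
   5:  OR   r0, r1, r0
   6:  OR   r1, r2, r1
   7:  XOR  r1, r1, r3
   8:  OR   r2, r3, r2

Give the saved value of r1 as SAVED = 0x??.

SAVED = 0xf0

after  0: r0=0x26 r1=0x3e r2=0xf0 r3=0x1c  N=0 Z=0
after  1: r0=0x3c r1=0x3e r2=0xf0 r3=0x1c  N=0 Z=0
after  2: r0=0x3c r1=0x5a r2=0xf0 r3=0x1c  N=0 Z=0
after  3: r0=0x3c r1=0x20 r2=0xf0 r3=0x1c  N=0 Z=0
after  4: r0=0x3c r1=0x30 r2=0xf0 r3=0x1c  N=0 Z=0
after  5: r0=0x3c r1=0x30 r2=0xf0 r3=0x1c  N=0 Z=0
after  6: r0=0x3c r1=0xf0 r2=0xf0 r3=0x1c  N=1 Z=0
-- IRQ taken; context saved, return-PC = 7 --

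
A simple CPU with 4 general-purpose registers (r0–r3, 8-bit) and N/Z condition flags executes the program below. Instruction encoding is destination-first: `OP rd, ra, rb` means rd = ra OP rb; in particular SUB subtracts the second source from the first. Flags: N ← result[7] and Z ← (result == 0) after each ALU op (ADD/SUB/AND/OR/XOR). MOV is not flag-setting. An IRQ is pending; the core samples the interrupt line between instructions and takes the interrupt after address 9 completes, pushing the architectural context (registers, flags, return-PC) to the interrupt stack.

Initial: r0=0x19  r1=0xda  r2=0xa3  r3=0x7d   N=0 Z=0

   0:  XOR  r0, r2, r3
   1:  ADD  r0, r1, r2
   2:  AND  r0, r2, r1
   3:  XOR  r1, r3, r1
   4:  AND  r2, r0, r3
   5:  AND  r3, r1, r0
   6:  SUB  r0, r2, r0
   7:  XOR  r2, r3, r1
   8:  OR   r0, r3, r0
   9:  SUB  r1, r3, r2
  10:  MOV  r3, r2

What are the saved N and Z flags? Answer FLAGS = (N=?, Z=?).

FLAGS = (N=0, Z=0)

after  0: r0=0xde r1=0xda r2=0xa3 r3=0x7d  N=1 Z=0
after  1: r0=0x7d r1=0xda r2=0xa3 r3=0x7d  N=0 Z=0
after  2: r0=0x82 r1=0xda r2=0xa3 r3=0x7d  N=1 Z=0
after  3: r0=0x82 r1=0xa7 r2=0xa3 r3=0x7d  N=1 Z=0
after  4: r0=0x82 r1=0xa7 r2=0x00 r3=0x7d  N=0 Z=1
after  5: r0=0x82 r1=0xa7 r2=0x00 r3=0x82  N=1 Z=0
after  6: r0=0x7e r1=0xa7 r2=0x00 r3=0x82  N=0 Z=0
after  7: r0=0x7e r1=0xa7 r2=0x25 r3=0x82  N=0 Z=0
after  8: r0=0xfe r1=0xa7 r2=0x25 r3=0x82  N=1 Z=0
after  9: r0=0xfe r1=0x5d r2=0x25 r3=0x82  N=0 Z=0
-- IRQ taken; context saved, return-PC = 10 --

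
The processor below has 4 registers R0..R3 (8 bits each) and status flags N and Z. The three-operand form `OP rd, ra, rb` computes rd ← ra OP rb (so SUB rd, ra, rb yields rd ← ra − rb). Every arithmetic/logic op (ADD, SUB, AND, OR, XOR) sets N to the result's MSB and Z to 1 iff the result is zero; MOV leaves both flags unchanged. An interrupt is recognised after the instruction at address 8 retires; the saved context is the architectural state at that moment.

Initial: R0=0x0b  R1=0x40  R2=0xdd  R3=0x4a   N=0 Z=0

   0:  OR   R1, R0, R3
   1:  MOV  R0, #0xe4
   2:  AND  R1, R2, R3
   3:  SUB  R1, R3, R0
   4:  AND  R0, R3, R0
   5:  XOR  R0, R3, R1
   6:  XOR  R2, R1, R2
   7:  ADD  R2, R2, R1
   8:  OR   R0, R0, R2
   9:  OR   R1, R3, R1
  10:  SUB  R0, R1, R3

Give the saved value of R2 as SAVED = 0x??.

SAVED = 0x21

after  0: R0=0x0b R1=0x4b R2=0xdd R3=0x4a  N=0 Z=0
after  1: R0=0xe4 R1=0x4b R2=0xdd R3=0x4a  N=0 Z=0
after  2: R0=0xe4 R1=0x48 R2=0xdd R3=0x4a  N=0 Z=0
after  3: R0=0xe4 R1=0x66 R2=0xdd R3=0x4a  N=0 Z=0
after  4: R0=0x40 R1=0x66 R2=0xdd R3=0x4a  N=0 Z=0
after  5: R0=0x2c R1=0x66 R2=0xdd R3=0x4a  N=0 Z=0
after  6: R0=0x2c R1=0x66 R2=0xbb R3=0x4a  N=1 Z=0
after  7: R0=0x2c R1=0x66 R2=0x21 R3=0x4a  N=0 Z=0
after  8: R0=0x2d R1=0x66 R2=0x21 R3=0x4a  N=0 Z=0
-- IRQ taken; context saved, return-PC = 9 --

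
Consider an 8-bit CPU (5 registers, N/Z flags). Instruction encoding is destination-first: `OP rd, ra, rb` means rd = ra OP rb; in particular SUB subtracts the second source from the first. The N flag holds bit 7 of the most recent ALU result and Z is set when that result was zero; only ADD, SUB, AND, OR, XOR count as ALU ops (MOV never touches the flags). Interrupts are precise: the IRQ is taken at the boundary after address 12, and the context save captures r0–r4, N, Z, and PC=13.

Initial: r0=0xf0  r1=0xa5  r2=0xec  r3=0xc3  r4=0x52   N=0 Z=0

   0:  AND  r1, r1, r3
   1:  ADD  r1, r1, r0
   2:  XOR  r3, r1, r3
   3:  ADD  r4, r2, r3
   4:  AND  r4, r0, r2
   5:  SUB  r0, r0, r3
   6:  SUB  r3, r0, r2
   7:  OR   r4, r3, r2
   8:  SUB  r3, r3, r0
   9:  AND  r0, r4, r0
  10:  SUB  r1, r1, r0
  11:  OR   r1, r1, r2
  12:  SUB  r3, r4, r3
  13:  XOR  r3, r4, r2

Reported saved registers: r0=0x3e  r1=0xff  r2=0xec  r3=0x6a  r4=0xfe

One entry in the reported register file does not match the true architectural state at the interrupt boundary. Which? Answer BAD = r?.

after  0: r0=0xf0 r1=0x81 r2=0xec r3=0xc3 r4=0x52  N=1 Z=0
after  1: r0=0xf0 r1=0x71 r2=0xec r3=0xc3 r4=0x52  N=0 Z=0
after  2: r0=0xf0 r1=0x71 r2=0xec r3=0xb2 r4=0x52  N=1 Z=0
after  3: r0=0xf0 r1=0x71 r2=0xec r3=0xb2 r4=0x9e  N=1 Z=0
after  4: r0=0xf0 r1=0x71 r2=0xec r3=0xb2 r4=0xe0  N=1 Z=0
after  5: r0=0x3e r1=0x71 r2=0xec r3=0xb2 r4=0xe0  N=0 Z=0
after  6: r0=0x3e r1=0x71 r2=0xec r3=0x52 r4=0xe0  N=0 Z=0
after  7: r0=0x3e r1=0x71 r2=0xec r3=0x52 r4=0xfe  N=1 Z=0
after  8: r0=0x3e r1=0x71 r2=0xec r3=0x14 r4=0xfe  N=0 Z=0
after  9: r0=0x3e r1=0x71 r2=0xec r3=0x14 r4=0xfe  N=0 Z=0
after 10: r0=0x3e r1=0x33 r2=0xec r3=0x14 r4=0xfe  N=0 Z=0
after 11: r0=0x3e r1=0xff r2=0xec r3=0x14 r4=0xfe  N=1 Z=0
after 12: r0=0x3e r1=0xff r2=0xec r3=0xea r4=0xfe  N=1 Z=0
-- IRQ taken; context saved, return-PC = 13 --
mismatch: r3: reported 0x6a vs actual 0xea

BAD = r3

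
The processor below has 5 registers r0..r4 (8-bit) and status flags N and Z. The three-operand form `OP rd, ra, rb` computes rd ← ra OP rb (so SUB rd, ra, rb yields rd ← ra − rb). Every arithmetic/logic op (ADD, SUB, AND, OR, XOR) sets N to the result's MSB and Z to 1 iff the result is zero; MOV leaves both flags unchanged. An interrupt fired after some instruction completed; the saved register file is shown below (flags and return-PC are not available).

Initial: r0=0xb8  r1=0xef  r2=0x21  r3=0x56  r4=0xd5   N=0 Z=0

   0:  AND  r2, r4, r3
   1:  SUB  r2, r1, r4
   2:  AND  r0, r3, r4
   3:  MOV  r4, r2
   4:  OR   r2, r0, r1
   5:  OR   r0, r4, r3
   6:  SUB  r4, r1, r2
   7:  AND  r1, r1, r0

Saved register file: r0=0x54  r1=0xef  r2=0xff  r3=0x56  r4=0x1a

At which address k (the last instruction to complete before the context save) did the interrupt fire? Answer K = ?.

K = 4

after  0: r0=0xb8 r1=0xef r2=0x54 r3=0x56 r4=0xd5  N=0 Z=0
after  1: r0=0xb8 r1=0xef r2=0x1a r3=0x56 r4=0xd5  N=0 Z=0
after  2: r0=0x54 r1=0xef r2=0x1a r3=0x56 r4=0xd5  N=0 Z=0
after  3: r0=0x54 r1=0xef r2=0x1a r3=0x56 r4=0x1a  N=0 Z=0
after  4: r0=0x54 r1=0xef r2=0xff r3=0x56 r4=0x1a  N=1 Z=0
-- IRQ taken; context saved, return-PC = 5 --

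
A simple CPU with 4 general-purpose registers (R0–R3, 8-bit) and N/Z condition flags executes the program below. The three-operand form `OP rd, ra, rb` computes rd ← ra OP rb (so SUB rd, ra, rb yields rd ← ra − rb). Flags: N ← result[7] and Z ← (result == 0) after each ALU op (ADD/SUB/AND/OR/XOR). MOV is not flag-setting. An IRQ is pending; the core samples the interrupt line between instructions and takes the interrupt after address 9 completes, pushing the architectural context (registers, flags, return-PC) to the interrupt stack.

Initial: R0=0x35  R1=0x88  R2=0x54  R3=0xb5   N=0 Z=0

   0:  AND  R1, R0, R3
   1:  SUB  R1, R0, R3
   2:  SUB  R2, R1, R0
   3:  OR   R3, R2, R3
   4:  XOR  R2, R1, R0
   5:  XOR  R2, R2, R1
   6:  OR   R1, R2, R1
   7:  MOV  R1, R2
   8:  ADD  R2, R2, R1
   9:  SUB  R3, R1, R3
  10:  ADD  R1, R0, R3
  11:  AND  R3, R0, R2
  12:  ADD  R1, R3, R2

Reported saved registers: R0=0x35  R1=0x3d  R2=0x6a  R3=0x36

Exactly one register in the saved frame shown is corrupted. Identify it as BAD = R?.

after  0: R0=0x35 R1=0x35 R2=0x54 R3=0xb5  N=0 Z=0
after  1: R0=0x35 R1=0x80 R2=0x54 R3=0xb5  N=1 Z=0
after  2: R0=0x35 R1=0x80 R2=0x4b R3=0xb5  N=0 Z=0
after  3: R0=0x35 R1=0x80 R2=0x4b R3=0xff  N=1 Z=0
after  4: R0=0x35 R1=0x80 R2=0xb5 R3=0xff  N=1 Z=0
after  5: R0=0x35 R1=0x80 R2=0x35 R3=0xff  N=0 Z=0
after  6: R0=0x35 R1=0xb5 R2=0x35 R3=0xff  N=1 Z=0
after  7: R0=0x35 R1=0x35 R2=0x35 R3=0xff  N=1 Z=0
after  8: R0=0x35 R1=0x35 R2=0x6a R3=0xff  N=0 Z=0
after  9: R0=0x35 R1=0x35 R2=0x6a R3=0x36  N=0 Z=0
-- IRQ taken; context saved, return-PC = 10 --
mismatch: R1: reported 0x3d vs actual 0x35

BAD = R1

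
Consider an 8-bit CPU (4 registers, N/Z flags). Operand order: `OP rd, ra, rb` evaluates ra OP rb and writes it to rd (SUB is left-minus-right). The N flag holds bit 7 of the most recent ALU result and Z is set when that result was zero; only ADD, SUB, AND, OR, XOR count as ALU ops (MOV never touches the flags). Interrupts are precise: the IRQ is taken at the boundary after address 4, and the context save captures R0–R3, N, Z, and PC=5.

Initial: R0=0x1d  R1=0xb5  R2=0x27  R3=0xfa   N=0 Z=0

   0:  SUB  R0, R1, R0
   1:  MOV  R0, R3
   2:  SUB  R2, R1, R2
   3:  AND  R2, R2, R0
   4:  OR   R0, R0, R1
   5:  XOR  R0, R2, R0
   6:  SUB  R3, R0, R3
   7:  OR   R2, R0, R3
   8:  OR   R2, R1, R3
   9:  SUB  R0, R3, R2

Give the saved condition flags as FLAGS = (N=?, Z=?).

after  0: R0=0x98 R1=0xb5 R2=0x27 R3=0xfa  N=1 Z=0
after  1: R0=0xfa R1=0xb5 R2=0x27 R3=0xfa  N=1 Z=0
after  2: R0=0xfa R1=0xb5 R2=0x8e R3=0xfa  N=1 Z=0
after  3: R0=0xfa R1=0xb5 R2=0x8a R3=0xfa  N=1 Z=0
after  4: R0=0xff R1=0xb5 R2=0x8a R3=0xfa  N=1 Z=0
-- IRQ taken; context saved, return-PC = 5 --

FLAGS = (N=1, Z=0)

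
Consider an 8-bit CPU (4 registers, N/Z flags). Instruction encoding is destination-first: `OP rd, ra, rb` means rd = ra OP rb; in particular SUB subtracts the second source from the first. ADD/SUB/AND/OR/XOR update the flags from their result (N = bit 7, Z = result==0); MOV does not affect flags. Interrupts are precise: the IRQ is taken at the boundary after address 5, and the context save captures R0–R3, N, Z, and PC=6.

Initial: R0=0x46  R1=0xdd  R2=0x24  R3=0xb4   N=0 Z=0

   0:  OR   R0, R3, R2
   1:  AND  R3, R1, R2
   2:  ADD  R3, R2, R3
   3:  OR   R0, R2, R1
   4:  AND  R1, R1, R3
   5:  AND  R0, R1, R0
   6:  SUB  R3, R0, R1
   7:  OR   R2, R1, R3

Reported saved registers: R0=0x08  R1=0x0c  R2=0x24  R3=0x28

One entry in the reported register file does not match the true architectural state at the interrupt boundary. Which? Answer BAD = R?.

after  0: R0=0xb4 R1=0xdd R2=0x24 R3=0xb4  N=1 Z=0
after  1: R0=0xb4 R1=0xdd R2=0x24 R3=0x04  N=0 Z=0
after  2: R0=0xb4 R1=0xdd R2=0x24 R3=0x28  N=0 Z=0
after  3: R0=0xfd R1=0xdd R2=0x24 R3=0x28  N=1 Z=0
after  4: R0=0xfd R1=0x08 R2=0x24 R3=0x28  N=0 Z=0
after  5: R0=0x08 R1=0x08 R2=0x24 R3=0x28  N=0 Z=0
-- IRQ taken; context saved, return-PC = 6 --
mismatch: R1: reported 0x0c vs actual 0x08

BAD = R1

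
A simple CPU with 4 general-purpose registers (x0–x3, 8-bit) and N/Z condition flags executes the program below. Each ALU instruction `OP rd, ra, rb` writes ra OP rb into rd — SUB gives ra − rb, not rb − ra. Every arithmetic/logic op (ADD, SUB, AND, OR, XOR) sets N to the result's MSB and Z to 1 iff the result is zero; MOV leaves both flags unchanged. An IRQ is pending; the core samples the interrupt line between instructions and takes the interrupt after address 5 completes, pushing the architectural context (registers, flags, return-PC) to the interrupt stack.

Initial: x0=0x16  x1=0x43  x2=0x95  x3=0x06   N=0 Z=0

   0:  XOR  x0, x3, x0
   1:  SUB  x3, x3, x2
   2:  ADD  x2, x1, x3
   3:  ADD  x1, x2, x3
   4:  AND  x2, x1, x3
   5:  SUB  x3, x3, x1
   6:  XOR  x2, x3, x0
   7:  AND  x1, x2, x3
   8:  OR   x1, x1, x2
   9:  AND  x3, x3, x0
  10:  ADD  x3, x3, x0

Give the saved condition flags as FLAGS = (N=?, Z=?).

after  0: x0=0x10 x1=0x43 x2=0x95 x3=0x06  N=0 Z=0
after  1: x0=0x10 x1=0x43 x2=0x95 x3=0x71  N=0 Z=0
after  2: x0=0x10 x1=0x43 x2=0xb4 x3=0x71  N=1 Z=0
after  3: x0=0x10 x1=0x25 x2=0xb4 x3=0x71  N=0 Z=0
after  4: x0=0x10 x1=0x25 x2=0x21 x3=0x71  N=0 Z=0
after  5: x0=0x10 x1=0x25 x2=0x21 x3=0x4c  N=0 Z=0
-- IRQ taken; context saved, return-PC = 6 --

FLAGS = (N=0, Z=0)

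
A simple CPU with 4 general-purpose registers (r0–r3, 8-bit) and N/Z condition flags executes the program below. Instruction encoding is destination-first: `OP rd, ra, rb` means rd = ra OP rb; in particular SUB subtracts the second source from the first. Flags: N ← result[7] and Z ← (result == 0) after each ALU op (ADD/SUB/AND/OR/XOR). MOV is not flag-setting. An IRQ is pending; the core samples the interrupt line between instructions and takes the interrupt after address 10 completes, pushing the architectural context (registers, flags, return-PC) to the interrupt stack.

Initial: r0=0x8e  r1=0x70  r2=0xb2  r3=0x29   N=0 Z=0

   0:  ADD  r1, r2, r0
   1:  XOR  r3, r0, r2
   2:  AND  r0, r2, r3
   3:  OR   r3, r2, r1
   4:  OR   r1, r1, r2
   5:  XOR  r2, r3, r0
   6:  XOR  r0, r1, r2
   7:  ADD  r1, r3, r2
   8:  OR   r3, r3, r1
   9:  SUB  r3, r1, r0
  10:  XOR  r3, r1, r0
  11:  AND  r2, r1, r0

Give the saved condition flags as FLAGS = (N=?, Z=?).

FLAGS = (N=1, Z=0)

after  0: r0=0x8e r1=0x40 r2=0xb2 r3=0x29  N=0 Z=0
after  1: r0=0x8e r1=0x40 r2=0xb2 r3=0x3c  N=0 Z=0
after  2: r0=0x30 r1=0x40 r2=0xb2 r3=0x3c  N=0 Z=0
after  3: r0=0x30 r1=0x40 r2=0xb2 r3=0xf2  N=1 Z=0
after  4: r0=0x30 r1=0xf2 r2=0xb2 r3=0xf2  N=1 Z=0
after  5: r0=0x30 r1=0xf2 r2=0xc2 r3=0xf2  N=1 Z=0
after  6: r0=0x30 r1=0xf2 r2=0xc2 r3=0xf2  N=0 Z=0
after  7: r0=0x30 r1=0xb4 r2=0xc2 r3=0xf2  N=1 Z=0
after  8: r0=0x30 r1=0xb4 r2=0xc2 r3=0xf6  N=1 Z=0
after  9: r0=0x30 r1=0xb4 r2=0xc2 r3=0x84  N=1 Z=0
after 10: r0=0x30 r1=0xb4 r2=0xc2 r3=0x84  N=1 Z=0
-- IRQ taken; context saved, return-PC = 11 --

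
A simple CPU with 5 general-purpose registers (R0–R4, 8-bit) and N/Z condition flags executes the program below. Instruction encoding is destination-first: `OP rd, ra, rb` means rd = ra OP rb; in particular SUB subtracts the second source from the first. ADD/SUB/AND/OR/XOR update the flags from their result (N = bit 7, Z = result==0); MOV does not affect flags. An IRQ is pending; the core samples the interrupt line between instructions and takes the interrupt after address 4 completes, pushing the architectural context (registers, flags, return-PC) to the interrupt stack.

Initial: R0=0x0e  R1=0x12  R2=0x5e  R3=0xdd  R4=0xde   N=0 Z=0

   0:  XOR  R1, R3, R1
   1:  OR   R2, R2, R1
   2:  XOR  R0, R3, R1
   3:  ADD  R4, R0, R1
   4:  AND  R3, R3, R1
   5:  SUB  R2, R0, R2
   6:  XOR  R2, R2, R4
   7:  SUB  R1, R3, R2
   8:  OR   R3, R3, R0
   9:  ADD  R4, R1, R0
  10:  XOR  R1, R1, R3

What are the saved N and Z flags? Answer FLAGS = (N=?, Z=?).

after  0: R0=0x0e R1=0xcf R2=0x5e R3=0xdd R4=0xde  N=1 Z=0
after  1: R0=0x0e R1=0xcf R2=0xdf R3=0xdd R4=0xde  N=1 Z=0
after  2: R0=0x12 R1=0xcf R2=0xdf R3=0xdd R4=0xde  N=0 Z=0
after  3: R0=0x12 R1=0xcf R2=0xdf R3=0xdd R4=0xe1  N=1 Z=0
after  4: R0=0x12 R1=0xcf R2=0xdf R3=0xcd R4=0xe1  N=1 Z=0
-- IRQ taken; context saved, return-PC = 5 --

FLAGS = (N=1, Z=0)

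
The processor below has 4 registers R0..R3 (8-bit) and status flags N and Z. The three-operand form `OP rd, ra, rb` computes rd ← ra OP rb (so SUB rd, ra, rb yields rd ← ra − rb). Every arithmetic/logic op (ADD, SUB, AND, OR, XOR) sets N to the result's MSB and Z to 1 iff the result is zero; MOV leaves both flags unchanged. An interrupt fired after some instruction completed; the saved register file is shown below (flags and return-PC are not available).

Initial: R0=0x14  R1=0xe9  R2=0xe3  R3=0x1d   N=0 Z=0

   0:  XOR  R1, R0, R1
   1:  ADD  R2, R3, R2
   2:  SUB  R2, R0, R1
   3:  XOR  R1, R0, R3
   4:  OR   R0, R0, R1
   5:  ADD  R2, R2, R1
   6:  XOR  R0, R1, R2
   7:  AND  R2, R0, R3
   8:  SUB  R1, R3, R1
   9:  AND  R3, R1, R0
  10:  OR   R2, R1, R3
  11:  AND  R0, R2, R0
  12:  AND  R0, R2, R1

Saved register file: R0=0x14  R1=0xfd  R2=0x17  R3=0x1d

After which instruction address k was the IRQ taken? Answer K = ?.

K = 2

after  0: R0=0x14 R1=0xfd R2=0xe3 R3=0x1d  N=1 Z=0
after  1: R0=0x14 R1=0xfd R2=0x00 R3=0x1d  N=0 Z=1
after  2: R0=0x14 R1=0xfd R2=0x17 R3=0x1d  N=0 Z=0
-- IRQ taken; context saved, return-PC = 3 --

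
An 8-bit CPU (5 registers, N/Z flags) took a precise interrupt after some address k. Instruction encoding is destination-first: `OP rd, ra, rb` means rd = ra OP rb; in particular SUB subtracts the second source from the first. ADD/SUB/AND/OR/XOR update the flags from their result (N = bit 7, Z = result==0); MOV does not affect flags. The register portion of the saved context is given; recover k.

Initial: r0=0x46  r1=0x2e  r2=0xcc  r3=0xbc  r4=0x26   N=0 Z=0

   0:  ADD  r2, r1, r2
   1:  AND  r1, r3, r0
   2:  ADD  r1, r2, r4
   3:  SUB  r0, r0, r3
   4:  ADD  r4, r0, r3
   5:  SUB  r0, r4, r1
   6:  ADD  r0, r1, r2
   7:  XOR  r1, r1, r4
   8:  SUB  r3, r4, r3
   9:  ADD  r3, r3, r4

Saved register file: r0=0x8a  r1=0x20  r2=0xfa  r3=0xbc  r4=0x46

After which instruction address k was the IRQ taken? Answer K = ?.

after  0: r0=0x46 r1=0x2e r2=0xfa r3=0xbc r4=0x26  N=1 Z=0
after  1: r0=0x46 r1=0x04 r2=0xfa r3=0xbc r4=0x26  N=0 Z=0
after  2: r0=0x46 r1=0x20 r2=0xfa r3=0xbc r4=0x26  N=0 Z=0
after  3: r0=0x8a r1=0x20 r2=0xfa r3=0xbc r4=0x26  N=1 Z=0
after  4: r0=0x8a r1=0x20 r2=0xfa r3=0xbc r4=0x46  N=0 Z=0
-- IRQ taken; context saved, return-PC = 5 --

K = 4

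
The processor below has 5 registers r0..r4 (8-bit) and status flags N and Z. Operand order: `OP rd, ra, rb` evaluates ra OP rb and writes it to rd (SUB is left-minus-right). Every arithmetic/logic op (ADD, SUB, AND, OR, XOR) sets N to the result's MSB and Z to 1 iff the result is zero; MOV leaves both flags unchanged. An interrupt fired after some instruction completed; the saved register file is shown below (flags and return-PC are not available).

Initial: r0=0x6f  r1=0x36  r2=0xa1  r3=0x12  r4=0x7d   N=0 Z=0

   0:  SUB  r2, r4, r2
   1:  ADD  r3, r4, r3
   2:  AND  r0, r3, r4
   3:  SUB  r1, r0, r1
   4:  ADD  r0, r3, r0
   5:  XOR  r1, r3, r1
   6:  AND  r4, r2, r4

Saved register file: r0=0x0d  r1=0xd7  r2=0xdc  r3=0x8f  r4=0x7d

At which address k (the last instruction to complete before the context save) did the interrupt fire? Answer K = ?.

after  0: r0=0x6f r1=0x36 r2=0xdc r3=0x12 r4=0x7d  N=1 Z=0
after  1: r0=0x6f r1=0x36 r2=0xdc r3=0x8f r4=0x7d  N=1 Z=0
after  2: r0=0x0d r1=0x36 r2=0xdc r3=0x8f r4=0x7d  N=0 Z=0
after  3: r0=0x0d r1=0xd7 r2=0xdc r3=0x8f r4=0x7d  N=1 Z=0
-- IRQ taken; context saved, return-PC = 4 --

K = 3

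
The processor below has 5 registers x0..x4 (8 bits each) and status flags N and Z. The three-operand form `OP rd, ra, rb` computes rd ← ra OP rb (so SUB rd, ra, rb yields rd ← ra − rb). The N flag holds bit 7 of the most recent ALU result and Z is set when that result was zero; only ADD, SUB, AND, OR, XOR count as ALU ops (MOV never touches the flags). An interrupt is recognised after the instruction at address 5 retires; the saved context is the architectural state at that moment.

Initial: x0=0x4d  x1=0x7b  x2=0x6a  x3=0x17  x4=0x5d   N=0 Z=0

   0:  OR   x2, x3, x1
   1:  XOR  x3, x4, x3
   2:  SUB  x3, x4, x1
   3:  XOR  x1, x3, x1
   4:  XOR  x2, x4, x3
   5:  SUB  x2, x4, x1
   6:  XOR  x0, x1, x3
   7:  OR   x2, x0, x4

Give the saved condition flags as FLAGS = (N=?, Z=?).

FLAGS = (N=1, Z=0)

after  0: x0=0x4d x1=0x7b x2=0x7f x3=0x17 x4=0x5d  N=0 Z=0
after  1: x0=0x4d x1=0x7b x2=0x7f x3=0x4a x4=0x5d  N=0 Z=0
after  2: x0=0x4d x1=0x7b x2=0x7f x3=0xe2 x4=0x5d  N=1 Z=0
after  3: x0=0x4d x1=0x99 x2=0x7f x3=0xe2 x4=0x5d  N=1 Z=0
after  4: x0=0x4d x1=0x99 x2=0xbf x3=0xe2 x4=0x5d  N=1 Z=0
after  5: x0=0x4d x1=0x99 x2=0xc4 x3=0xe2 x4=0x5d  N=1 Z=0
-- IRQ taken; context saved, return-PC = 6 --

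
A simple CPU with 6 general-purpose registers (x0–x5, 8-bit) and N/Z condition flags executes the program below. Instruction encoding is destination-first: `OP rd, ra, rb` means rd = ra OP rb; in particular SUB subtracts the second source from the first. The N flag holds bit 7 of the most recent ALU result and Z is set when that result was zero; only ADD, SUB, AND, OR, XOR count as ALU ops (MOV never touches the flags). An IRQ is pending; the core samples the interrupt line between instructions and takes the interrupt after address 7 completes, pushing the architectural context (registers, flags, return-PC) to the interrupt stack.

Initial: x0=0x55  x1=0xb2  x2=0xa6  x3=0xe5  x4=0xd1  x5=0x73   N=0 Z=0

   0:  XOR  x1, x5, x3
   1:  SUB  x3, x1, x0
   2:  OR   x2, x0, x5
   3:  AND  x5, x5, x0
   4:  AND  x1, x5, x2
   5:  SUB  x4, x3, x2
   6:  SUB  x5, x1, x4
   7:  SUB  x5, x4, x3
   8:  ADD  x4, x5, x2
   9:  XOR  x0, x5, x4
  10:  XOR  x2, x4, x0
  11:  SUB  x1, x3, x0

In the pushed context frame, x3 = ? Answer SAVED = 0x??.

after  0: x0=0x55 x1=0x96 x2=0xa6 x3=0xe5 x4=0xd1 x5=0x73  N=1 Z=0
after  1: x0=0x55 x1=0x96 x2=0xa6 x3=0x41 x4=0xd1 x5=0x73  N=0 Z=0
after  2: x0=0x55 x1=0x96 x2=0x77 x3=0x41 x4=0xd1 x5=0x73  N=0 Z=0
after  3: x0=0x55 x1=0x96 x2=0x77 x3=0x41 x4=0xd1 x5=0x51  N=0 Z=0
after  4: x0=0x55 x1=0x51 x2=0x77 x3=0x41 x4=0xd1 x5=0x51  N=0 Z=0
after  5: x0=0x55 x1=0x51 x2=0x77 x3=0x41 x4=0xca x5=0x51  N=1 Z=0
after  6: x0=0x55 x1=0x51 x2=0x77 x3=0x41 x4=0xca x5=0x87  N=1 Z=0
after  7: x0=0x55 x1=0x51 x2=0x77 x3=0x41 x4=0xca x5=0x89  N=1 Z=0
-- IRQ taken; context saved, return-PC = 8 --

SAVED = 0x41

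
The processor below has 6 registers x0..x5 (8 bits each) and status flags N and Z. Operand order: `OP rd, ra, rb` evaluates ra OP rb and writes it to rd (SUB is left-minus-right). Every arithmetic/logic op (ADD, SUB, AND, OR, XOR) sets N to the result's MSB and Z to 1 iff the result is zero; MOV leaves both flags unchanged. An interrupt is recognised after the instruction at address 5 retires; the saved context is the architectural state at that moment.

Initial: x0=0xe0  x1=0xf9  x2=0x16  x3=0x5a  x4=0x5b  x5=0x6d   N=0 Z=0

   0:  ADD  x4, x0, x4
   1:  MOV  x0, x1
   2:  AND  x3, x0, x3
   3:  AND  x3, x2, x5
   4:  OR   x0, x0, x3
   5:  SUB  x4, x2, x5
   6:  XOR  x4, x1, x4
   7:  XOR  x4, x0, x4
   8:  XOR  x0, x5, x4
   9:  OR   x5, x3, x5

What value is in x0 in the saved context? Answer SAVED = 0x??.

after  0: x0=0xe0 x1=0xf9 x2=0x16 x3=0x5a x4=0x3b x5=0x6d  N=0 Z=0
after  1: x0=0xf9 x1=0xf9 x2=0x16 x3=0x5a x4=0x3b x5=0x6d  N=0 Z=0
after  2: x0=0xf9 x1=0xf9 x2=0x16 x3=0x58 x4=0x3b x5=0x6d  N=0 Z=0
after  3: x0=0xf9 x1=0xf9 x2=0x16 x3=0x04 x4=0x3b x5=0x6d  N=0 Z=0
after  4: x0=0xfd x1=0xf9 x2=0x16 x3=0x04 x4=0x3b x5=0x6d  N=1 Z=0
after  5: x0=0xfd x1=0xf9 x2=0x16 x3=0x04 x4=0xa9 x5=0x6d  N=1 Z=0
-- IRQ taken; context saved, return-PC = 6 --

SAVED = 0xfd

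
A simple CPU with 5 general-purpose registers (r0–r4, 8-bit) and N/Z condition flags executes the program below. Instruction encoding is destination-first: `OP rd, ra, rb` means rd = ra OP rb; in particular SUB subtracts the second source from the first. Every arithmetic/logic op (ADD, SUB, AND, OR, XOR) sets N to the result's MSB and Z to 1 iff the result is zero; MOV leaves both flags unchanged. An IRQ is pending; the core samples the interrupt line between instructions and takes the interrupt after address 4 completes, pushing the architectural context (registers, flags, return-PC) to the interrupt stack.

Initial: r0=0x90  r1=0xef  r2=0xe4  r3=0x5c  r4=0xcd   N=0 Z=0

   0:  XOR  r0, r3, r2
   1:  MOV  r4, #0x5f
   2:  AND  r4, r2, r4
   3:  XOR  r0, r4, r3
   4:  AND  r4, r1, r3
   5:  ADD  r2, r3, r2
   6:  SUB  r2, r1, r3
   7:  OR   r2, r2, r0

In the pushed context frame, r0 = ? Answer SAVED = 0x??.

after  0: r0=0xb8 r1=0xef r2=0xe4 r3=0x5c r4=0xcd  N=1 Z=0
after  1: r0=0xb8 r1=0xef r2=0xe4 r3=0x5c r4=0x5f  N=1 Z=0
after  2: r0=0xb8 r1=0xef r2=0xe4 r3=0x5c r4=0x44  N=0 Z=0
after  3: r0=0x18 r1=0xef r2=0xe4 r3=0x5c r4=0x44  N=0 Z=0
after  4: r0=0x18 r1=0xef r2=0xe4 r3=0x5c r4=0x4c  N=0 Z=0
-- IRQ taken; context saved, return-PC = 5 --

SAVED = 0x18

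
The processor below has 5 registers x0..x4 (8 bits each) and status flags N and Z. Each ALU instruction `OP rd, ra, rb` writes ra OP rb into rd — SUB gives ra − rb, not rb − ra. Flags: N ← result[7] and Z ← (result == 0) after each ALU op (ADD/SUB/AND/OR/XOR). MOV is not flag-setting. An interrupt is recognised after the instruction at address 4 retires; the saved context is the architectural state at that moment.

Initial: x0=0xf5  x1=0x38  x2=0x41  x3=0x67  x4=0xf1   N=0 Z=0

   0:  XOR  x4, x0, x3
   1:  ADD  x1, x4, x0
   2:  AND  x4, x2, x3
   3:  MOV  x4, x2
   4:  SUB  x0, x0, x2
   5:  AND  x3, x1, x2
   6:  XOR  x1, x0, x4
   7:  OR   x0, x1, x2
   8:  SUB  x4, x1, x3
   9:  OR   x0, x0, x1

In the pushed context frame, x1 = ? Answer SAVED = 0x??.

after  0: x0=0xf5 x1=0x38 x2=0x41 x3=0x67 x4=0x92  N=1 Z=0
after  1: x0=0xf5 x1=0x87 x2=0x41 x3=0x67 x4=0x92  N=1 Z=0
after  2: x0=0xf5 x1=0x87 x2=0x41 x3=0x67 x4=0x41  N=0 Z=0
after  3: x0=0xf5 x1=0x87 x2=0x41 x3=0x67 x4=0x41  N=0 Z=0
after  4: x0=0xb4 x1=0x87 x2=0x41 x3=0x67 x4=0x41  N=1 Z=0
-- IRQ taken; context saved, return-PC = 5 --

SAVED = 0x87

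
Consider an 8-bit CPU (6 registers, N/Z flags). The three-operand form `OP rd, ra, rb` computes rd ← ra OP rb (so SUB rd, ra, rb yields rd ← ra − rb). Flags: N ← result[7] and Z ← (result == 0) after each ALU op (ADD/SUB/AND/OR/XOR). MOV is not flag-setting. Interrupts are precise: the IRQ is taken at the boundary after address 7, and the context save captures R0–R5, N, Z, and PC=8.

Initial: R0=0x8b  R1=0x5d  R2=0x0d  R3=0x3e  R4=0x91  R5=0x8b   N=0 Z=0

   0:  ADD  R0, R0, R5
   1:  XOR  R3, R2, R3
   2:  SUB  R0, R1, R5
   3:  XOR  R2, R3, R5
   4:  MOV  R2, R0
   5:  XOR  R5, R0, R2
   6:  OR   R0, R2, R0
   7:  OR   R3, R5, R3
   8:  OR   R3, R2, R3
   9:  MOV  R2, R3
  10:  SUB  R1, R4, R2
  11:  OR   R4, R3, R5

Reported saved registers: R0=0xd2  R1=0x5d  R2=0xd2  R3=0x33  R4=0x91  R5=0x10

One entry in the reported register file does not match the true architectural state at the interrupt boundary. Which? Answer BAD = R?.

after  0: R0=0x16 R1=0x5d R2=0x0d R3=0x3e R4=0x91 R5=0x8b  N=0 Z=0
after  1: R0=0x16 R1=0x5d R2=0x0d R3=0x33 R4=0x91 R5=0x8b  N=0 Z=0
after  2: R0=0xd2 R1=0x5d R2=0x0d R3=0x33 R4=0x91 R5=0x8b  N=1 Z=0
after  3: R0=0xd2 R1=0x5d R2=0xb8 R3=0x33 R4=0x91 R5=0x8b  N=1 Z=0
after  4: R0=0xd2 R1=0x5d R2=0xd2 R3=0x33 R4=0x91 R5=0x8b  N=1 Z=0
after  5: R0=0xd2 R1=0x5d R2=0xd2 R3=0x33 R4=0x91 R5=0x00  N=0 Z=1
after  6: R0=0xd2 R1=0x5d R2=0xd2 R3=0x33 R4=0x91 R5=0x00  N=1 Z=0
after  7: R0=0xd2 R1=0x5d R2=0xd2 R3=0x33 R4=0x91 R5=0x00  N=0 Z=0
-- IRQ taken; context saved, return-PC = 8 --
mismatch: R5: reported 0x10 vs actual 0x00

BAD = R5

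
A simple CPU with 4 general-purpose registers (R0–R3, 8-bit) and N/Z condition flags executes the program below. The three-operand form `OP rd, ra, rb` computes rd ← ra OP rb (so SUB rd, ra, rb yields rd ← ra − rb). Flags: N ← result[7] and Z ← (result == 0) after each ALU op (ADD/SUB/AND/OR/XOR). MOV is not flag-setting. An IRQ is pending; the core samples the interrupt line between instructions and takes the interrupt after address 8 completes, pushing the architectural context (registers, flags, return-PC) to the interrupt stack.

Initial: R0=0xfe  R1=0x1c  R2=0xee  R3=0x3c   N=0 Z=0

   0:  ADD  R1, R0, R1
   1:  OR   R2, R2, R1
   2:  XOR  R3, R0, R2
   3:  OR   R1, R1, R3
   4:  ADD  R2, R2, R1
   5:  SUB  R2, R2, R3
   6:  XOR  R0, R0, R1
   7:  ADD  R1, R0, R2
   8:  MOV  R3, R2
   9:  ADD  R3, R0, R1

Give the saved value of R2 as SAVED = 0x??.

SAVED = 0x18

after  0: R0=0xfe R1=0x1a R2=0xee R3=0x3c  N=0 Z=0
after  1: R0=0xfe R1=0x1a R2=0xfe R3=0x3c  N=1 Z=0
after  2: R0=0xfe R1=0x1a R2=0xfe R3=0x00  N=0 Z=1
after  3: R0=0xfe R1=0x1a R2=0xfe R3=0x00  N=0 Z=0
after  4: R0=0xfe R1=0x1a R2=0x18 R3=0x00  N=0 Z=0
after  5: R0=0xfe R1=0x1a R2=0x18 R3=0x00  N=0 Z=0
after  6: R0=0xe4 R1=0x1a R2=0x18 R3=0x00  N=1 Z=0
after  7: R0=0xe4 R1=0xfc R2=0x18 R3=0x00  N=1 Z=0
after  8: R0=0xe4 R1=0xfc R2=0x18 R3=0x18  N=1 Z=0
-- IRQ taken; context saved, return-PC = 9 --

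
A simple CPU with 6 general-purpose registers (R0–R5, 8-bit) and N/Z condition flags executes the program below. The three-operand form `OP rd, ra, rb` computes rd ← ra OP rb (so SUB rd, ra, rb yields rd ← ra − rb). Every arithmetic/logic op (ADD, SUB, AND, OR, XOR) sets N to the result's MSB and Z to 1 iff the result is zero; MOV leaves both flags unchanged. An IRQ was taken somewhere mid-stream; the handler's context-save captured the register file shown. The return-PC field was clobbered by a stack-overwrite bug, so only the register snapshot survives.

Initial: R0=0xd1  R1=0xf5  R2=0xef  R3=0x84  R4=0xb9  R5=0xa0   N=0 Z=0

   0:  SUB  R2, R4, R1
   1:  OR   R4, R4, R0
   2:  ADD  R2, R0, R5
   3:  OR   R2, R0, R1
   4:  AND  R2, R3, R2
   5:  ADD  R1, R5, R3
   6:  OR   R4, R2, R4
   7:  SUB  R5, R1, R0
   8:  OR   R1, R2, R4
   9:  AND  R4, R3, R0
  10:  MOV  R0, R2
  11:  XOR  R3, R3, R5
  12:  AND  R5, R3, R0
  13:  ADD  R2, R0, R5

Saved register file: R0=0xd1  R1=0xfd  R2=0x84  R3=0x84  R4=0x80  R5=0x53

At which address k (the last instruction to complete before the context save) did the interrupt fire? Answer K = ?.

K = 9

after  0: R0=0xd1 R1=0xf5 R2=0xc4 R3=0x84 R4=0xb9 R5=0xa0  N=1 Z=0
after  1: R0=0xd1 R1=0xf5 R2=0xc4 R3=0x84 R4=0xf9 R5=0xa0  N=1 Z=0
after  2: R0=0xd1 R1=0xf5 R2=0x71 R3=0x84 R4=0xf9 R5=0xa0  N=0 Z=0
after  3: R0=0xd1 R1=0xf5 R2=0xf5 R3=0x84 R4=0xf9 R5=0xa0  N=1 Z=0
after  4: R0=0xd1 R1=0xf5 R2=0x84 R3=0x84 R4=0xf9 R5=0xa0  N=1 Z=0
after  5: R0=0xd1 R1=0x24 R2=0x84 R3=0x84 R4=0xf9 R5=0xa0  N=0 Z=0
after  6: R0=0xd1 R1=0x24 R2=0x84 R3=0x84 R4=0xfd R5=0xa0  N=1 Z=0
after  7: R0=0xd1 R1=0x24 R2=0x84 R3=0x84 R4=0xfd R5=0x53  N=0 Z=0
after  8: R0=0xd1 R1=0xfd R2=0x84 R3=0x84 R4=0xfd R5=0x53  N=1 Z=0
after  9: R0=0xd1 R1=0xfd R2=0x84 R3=0x84 R4=0x80 R5=0x53  N=1 Z=0
-- IRQ taken; context saved, return-PC = 10 --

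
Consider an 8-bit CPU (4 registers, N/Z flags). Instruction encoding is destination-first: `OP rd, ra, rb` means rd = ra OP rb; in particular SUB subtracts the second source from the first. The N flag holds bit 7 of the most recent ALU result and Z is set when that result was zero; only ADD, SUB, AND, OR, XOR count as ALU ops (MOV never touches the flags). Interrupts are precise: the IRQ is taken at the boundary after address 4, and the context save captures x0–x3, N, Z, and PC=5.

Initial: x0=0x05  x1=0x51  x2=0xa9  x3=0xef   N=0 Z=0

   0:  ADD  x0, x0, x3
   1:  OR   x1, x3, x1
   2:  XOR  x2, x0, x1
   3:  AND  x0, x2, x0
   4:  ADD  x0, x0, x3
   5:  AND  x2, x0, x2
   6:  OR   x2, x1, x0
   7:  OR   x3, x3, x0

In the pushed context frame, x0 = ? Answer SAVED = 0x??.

SAVED = 0xef

after  0: x0=0xf4 x1=0x51 x2=0xa9 x3=0xef  N=1 Z=0
after  1: x0=0xf4 x1=0xff x2=0xa9 x3=0xef  N=1 Z=0
after  2: x0=0xf4 x1=0xff x2=0x0b x3=0xef  N=0 Z=0
after  3: x0=0x00 x1=0xff x2=0x0b x3=0xef  N=0 Z=1
after  4: x0=0xef x1=0xff x2=0x0b x3=0xef  N=1 Z=0
-- IRQ taken; context saved, return-PC = 5 --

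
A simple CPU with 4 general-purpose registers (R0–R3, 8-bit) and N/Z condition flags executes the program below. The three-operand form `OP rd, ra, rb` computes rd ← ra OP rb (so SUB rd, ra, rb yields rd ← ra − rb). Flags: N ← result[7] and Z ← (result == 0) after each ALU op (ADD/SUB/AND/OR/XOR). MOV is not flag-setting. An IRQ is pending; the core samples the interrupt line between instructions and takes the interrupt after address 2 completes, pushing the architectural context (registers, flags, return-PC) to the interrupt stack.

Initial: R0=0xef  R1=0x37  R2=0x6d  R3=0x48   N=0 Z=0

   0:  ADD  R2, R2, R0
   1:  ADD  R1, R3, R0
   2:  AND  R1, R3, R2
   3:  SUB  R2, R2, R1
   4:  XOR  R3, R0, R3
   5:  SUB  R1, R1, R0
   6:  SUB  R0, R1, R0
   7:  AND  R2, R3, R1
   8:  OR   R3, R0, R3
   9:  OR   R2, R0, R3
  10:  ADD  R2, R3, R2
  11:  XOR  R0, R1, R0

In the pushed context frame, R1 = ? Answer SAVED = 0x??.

SAVED = 0x48

after  0: R0=0xef R1=0x37 R2=0x5c R3=0x48  N=0 Z=0
after  1: R0=0xef R1=0x37 R2=0x5c R3=0x48  N=0 Z=0
after  2: R0=0xef R1=0x48 R2=0x5c R3=0x48  N=0 Z=0
-- IRQ taken; context saved, return-PC = 3 --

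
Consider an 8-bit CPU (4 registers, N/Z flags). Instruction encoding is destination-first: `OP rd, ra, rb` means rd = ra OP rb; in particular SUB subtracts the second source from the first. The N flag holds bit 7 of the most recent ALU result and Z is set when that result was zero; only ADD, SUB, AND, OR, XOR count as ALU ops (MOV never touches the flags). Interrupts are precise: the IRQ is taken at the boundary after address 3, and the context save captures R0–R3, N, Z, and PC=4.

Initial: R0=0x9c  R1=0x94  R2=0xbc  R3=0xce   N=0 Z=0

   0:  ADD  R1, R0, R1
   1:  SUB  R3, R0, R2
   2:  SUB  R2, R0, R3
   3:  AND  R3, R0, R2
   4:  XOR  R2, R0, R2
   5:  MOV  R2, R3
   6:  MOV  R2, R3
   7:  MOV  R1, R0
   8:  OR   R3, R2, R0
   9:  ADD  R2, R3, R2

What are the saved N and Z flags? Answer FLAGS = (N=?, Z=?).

FLAGS = (N=1, Z=0)

after  0: R0=0x9c R1=0x30 R2=0xbc R3=0xce  N=0 Z=0
after  1: R0=0x9c R1=0x30 R2=0xbc R3=0xe0  N=1 Z=0
after  2: R0=0x9c R1=0x30 R2=0xbc R3=0xe0  N=1 Z=0
after  3: R0=0x9c R1=0x30 R2=0xbc R3=0x9c  N=1 Z=0
-- IRQ taken; context saved, return-PC = 4 --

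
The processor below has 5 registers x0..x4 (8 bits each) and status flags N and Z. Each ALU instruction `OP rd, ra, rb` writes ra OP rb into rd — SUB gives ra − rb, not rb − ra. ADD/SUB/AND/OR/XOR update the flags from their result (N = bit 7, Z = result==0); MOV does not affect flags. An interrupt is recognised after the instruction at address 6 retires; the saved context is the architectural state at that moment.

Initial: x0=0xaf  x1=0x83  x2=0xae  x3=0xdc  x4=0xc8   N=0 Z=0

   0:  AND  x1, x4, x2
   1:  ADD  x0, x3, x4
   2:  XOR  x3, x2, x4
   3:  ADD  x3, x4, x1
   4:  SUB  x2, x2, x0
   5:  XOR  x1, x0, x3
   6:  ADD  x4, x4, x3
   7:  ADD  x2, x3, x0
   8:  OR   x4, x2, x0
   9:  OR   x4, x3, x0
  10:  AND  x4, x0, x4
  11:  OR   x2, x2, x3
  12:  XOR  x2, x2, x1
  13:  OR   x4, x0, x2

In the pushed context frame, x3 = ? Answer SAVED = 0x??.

SAVED = 0x50

after  0: x0=0xaf x1=0x88 x2=0xae x3=0xdc x4=0xc8  N=1 Z=0
after  1: x0=0xa4 x1=0x88 x2=0xae x3=0xdc x4=0xc8  N=1 Z=0
after  2: x0=0xa4 x1=0x88 x2=0xae x3=0x66 x4=0xc8  N=0 Z=0
after  3: x0=0xa4 x1=0x88 x2=0xae x3=0x50 x4=0xc8  N=0 Z=0
after  4: x0=0xa4 x1=0x88 x2=0x0a x3=0x50 x4=0xc8  N=0 Z=0
after  5: x0=0xa4 x1=0xf4 x2=0x0a x3=0x50 x4=0xc8  N=1 Z=0
after  6: x0=0xa4 x1=0xf4 x2=0x0a x3=0x50 x4=0x18  N=0 Z=0
-- IRQ taken; context saved, return-PC = 7 --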